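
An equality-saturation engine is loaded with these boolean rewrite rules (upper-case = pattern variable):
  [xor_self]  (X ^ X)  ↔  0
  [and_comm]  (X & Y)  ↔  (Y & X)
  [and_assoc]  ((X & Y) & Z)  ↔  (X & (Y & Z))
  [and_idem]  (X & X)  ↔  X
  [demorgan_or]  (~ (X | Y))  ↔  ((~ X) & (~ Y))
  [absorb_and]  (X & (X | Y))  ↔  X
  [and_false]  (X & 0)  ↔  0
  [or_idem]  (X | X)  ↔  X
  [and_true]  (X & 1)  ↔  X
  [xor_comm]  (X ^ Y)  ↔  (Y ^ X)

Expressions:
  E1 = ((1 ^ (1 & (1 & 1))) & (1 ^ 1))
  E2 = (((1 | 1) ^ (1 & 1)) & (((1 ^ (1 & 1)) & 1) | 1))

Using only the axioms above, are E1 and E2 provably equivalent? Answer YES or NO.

YES

(1) (1 & 1)  =[and_true →]=  1    ⊢ ((1 ^ (1 & 1)) & (1 ^ 1))
(2) (1 & 1)  =[and_true →]=  1    ⊢ ((1 ^ 1) & (1 ^ 1))
(3) ((1 ^ 1) & (1 ^ 1))  =[and_idem →]=  (1 ^ 1)
(4) 1  =[and_idem ←]=  (1 & 1)    ⊢ (1 ^ (1 & 1))
(5) (1 ^ (1 & 1))  =[absorb_and ←]=  ((1 ^ (1 & 1)) & ((1 ^ (1 & 1)) | 1))
(6) 1  =[or_idem ←]=  (1 | 1)    ⊢ (((1 | 1) ^ (1 & 1)) & ((1 ^ (1 & 1)) | 1))
(7) (1 ^ (1 & 1))  =[and_true ←]=  ((1 ^ (1 & 1)) & 1)    ⊢ E2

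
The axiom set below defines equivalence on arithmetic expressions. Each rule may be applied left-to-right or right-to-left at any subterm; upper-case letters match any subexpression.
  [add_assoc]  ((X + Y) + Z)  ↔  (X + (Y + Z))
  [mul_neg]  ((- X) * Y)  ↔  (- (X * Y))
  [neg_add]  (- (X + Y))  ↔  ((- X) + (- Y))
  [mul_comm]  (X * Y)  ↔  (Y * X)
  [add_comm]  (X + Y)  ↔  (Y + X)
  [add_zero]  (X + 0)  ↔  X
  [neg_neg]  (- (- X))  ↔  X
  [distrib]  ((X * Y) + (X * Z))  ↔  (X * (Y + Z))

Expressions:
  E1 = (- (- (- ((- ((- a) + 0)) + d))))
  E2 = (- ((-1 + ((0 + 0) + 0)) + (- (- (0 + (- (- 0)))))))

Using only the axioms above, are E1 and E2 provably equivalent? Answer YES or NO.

Every axiom is a valid identity, so a rewrite proof would force E1 and E2 to agree under every assignment.
At a=0, d=0: E1 = 0 but E2 = 1; they differ, so no derivation exists.

NO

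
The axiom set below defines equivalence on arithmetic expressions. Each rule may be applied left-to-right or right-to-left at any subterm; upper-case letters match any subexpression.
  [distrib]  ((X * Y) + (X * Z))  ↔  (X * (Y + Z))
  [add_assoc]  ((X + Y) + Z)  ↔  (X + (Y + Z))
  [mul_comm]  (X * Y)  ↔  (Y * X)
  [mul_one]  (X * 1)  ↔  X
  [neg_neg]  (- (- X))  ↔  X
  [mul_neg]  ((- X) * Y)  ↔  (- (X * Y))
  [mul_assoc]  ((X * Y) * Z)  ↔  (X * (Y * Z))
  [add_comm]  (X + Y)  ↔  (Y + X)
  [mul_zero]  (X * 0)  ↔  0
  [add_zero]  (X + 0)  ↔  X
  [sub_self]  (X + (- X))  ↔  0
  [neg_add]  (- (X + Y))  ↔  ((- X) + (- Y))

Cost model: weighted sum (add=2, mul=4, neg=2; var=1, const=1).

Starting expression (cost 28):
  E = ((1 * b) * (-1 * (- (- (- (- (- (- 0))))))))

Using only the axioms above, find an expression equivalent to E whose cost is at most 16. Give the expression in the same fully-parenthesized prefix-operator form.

((1 * b) * (-1 * 0))   [cost 16]

1. [neg_neg →] (- (- (- (- (- 0)))))  →  (- (- (- 0)));  E = ((1 * b) * (-1 * (- (- (- (- 0))))))
2. [neg_neg →] (- (- (- 0)))  →  (- 0);  E = ((1 * b) * (-1 * (- (- 0))))
3. [neg_neg →] (- (- 0))  →  0;  cost 16 ≤ 16, done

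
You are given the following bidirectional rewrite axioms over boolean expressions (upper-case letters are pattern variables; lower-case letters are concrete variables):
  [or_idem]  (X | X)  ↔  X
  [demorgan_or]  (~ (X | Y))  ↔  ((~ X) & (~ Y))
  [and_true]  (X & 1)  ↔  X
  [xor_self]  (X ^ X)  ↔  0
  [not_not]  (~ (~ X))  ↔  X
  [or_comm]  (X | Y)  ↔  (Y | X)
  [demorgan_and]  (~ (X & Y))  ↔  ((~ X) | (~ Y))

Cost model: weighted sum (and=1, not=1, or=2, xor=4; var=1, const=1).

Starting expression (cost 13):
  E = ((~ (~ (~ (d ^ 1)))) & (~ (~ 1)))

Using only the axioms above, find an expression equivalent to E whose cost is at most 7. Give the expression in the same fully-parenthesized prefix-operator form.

1. [not_not →] (~ (~ 1))  →  1;  E = ((~ (~ (~ (d ^ 1)))) & 1)
2. [and_true →] ((~ (~ (~ (d ^ 1)))) & 1)  →  (~ (~ (~ (d ^ 1))))
3. [not_not →] (~ (~ (~ (d ^ 1))))  →  (~ (d ^ 1));  cost 7 ≤ 7, done

(~ (d ^ 1))   [cost 7]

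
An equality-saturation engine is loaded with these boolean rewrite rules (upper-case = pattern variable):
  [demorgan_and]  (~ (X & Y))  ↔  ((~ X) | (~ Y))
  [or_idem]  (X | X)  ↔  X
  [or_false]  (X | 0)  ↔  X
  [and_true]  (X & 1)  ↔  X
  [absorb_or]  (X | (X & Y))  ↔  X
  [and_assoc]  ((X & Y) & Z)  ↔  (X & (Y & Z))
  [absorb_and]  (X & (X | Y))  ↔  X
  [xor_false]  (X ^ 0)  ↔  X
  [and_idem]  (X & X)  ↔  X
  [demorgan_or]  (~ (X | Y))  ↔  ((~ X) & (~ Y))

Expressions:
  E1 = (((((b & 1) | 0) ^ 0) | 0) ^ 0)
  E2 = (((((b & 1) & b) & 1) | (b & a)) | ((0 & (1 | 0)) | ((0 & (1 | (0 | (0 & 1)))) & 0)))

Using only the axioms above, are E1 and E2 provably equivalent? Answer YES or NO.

1. [or_false →] ((b & 1) | 0)  →  (b & 1);  E1 = ((((b & 1) ^ 0) | 0) ^ 0)
2. [xor_false →] ((b & 1) ^ 0)  →  (b & 1);  E1 = (((b & 1) | 0) ^ 0)
3. [and_true →] (b & 1)  →  b;  E1 = ((b | 0) ^ 0)
4. [xor_false →] ((b | 0) ^ 0)  →  (b | 0)
5. [absorb_or ←] b  →  (b | (b & a));  E1 = ((b | (b & a)) | 0)
6. [and_idem ←] b  →  (b & b);  E1 = (((b & b) | (b & a)) | 0)
7. [and_true ←] (b & b)  →  ((b & b) & 1);  E1 = ((((b & b) & 1) | (b & a)) | 0)
8. [and_true ←] b  →  (b & 1);  E1 = (((((b & 1) & b) & 1) | (b & a)) | 0)
9. [and_true ←] 0  →  (0 & 1);  E1 = (((((b & 1) & b) & 1) | (b & a)) | (0 & 1))
10. [or_false ←] 1  →  (1 | 0);  E1 = (((((b & 1) & b) & 1) | (b & a)) | (0 & (1 | 0)))
11. [absorb_or ←] (0 & (1 | 0))  →  ((0 & (1 | 0)) | ((0 & (1 | 0)) & 0));  E1 = (((((b & 1) & b) & 1) | (b & a)) | ((0 & (1 | 0)) | ((0 & (1 | 0)) & 0)))
12. [absorb_or ←] 0  →  (0 | (0 & 1));  this is E2

YES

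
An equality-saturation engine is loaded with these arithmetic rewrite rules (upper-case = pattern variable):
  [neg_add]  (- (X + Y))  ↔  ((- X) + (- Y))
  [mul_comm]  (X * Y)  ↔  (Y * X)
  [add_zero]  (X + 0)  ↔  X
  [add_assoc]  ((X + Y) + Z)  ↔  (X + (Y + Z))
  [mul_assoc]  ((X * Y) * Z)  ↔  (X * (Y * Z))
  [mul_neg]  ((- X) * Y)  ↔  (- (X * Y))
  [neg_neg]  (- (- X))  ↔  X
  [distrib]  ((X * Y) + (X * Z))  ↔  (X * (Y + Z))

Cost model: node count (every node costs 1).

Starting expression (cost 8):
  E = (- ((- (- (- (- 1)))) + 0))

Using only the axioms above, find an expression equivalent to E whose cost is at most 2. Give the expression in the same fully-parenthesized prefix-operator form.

(1) ((- (- (- (- 1)))) + 0)  =[add_zero →]=  (- (- (- (- 1))))    ⊢ (- (- (- (- (- 1)))))
(2) (- (- 1))  =[neg_neg →]=  1    ⊢ (- (- (- 1)))
(3) (- (- (- 1)))  =[neg_neg →]=  (- 1)    ⊢ cost 2, within 2

(- 1)   [cost 2]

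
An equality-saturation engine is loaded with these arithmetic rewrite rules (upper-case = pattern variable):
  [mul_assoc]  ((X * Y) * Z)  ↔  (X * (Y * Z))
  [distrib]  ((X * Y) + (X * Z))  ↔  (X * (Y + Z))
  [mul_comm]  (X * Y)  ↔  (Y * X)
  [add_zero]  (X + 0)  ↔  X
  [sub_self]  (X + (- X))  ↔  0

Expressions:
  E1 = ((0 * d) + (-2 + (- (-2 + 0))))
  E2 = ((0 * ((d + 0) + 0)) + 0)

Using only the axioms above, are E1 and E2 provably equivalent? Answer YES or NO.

(1) (-2 + 0)  =[add_zero →]=  -2    ⊢ ((0 * d) + (-2 + (- -2)))
(2) (-2 + (- -2))  =[sub_self →]=  0    ⊢ ((0 * d) + 0)
(3) ((0 * d) + 0)  =[add_zero →]=  (0 * d)
(4) d  =[add_zero ←]=  (d + 0)    ⊢ (0 * (d + 0))
(5) (0 * (d + 0))  =[add_zero ←]=  ((0 * (d + 0)) + 0)
(6) (d + 0)  =[add_zero ←]=  ((d + 0) + 0)    ⊢ E2

YES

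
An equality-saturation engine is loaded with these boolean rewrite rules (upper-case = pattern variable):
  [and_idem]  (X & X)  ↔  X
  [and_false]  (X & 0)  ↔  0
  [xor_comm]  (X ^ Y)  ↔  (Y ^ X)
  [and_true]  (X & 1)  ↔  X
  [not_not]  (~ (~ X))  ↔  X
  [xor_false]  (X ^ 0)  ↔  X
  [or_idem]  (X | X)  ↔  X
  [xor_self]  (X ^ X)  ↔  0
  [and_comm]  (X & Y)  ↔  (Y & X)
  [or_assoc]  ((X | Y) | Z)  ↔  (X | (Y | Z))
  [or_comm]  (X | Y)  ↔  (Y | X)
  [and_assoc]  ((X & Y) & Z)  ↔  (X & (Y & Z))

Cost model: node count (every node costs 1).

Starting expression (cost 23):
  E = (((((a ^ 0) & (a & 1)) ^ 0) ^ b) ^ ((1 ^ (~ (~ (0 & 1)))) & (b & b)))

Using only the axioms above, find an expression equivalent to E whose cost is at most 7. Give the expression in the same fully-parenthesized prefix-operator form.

(1) (0 & 1)  =[and_true →]=  0    ⊢ (((((a ^ 0) & (a & 1)) ^ 0) ^ b) ^ ((1 ^ (~ (~ 0))) & (b & b)))
(2) (~ (~ 0))  =[not_not →]=  0    ⊢ (((((a ^ 0) & (a & 1)) ^ 0) ^ b) ^ ((1 ^ 0) & (b & b)))
(3) (1 ^ 0)  =[xor_false →]=  1    ⊢ (((((a ^ 0) & (a & 1)) ^ 0) ^ b) ^ (1 & (b & b)))
(4) (a ^ 0)  =[xor_false →]=  a    ⊢ ((((a & (a & 1)) ^ 0) ^ b) ^ (1 & (b & b)))
(5) (b & b)  =[and_idem →]=  b    ⊢ ((((a & (a & 1)) ^ 0) ^ b) ^ (1 & b))
(6) (a & 1)  =[and_true →]=  a    ⊢ ((((a & a) ^ 0) ^ b) ^ (1 & b))
(7) (a & a)  =[and_idem →]=  a    ⊢ (((a ^ 0) ^ b) ^ (1 & b))
(8) (a ^ 0)  =[xor_false →]=  a    ⊢ cost 7, within 7

((a ^ b) ^ (1 & b))   [cost 7]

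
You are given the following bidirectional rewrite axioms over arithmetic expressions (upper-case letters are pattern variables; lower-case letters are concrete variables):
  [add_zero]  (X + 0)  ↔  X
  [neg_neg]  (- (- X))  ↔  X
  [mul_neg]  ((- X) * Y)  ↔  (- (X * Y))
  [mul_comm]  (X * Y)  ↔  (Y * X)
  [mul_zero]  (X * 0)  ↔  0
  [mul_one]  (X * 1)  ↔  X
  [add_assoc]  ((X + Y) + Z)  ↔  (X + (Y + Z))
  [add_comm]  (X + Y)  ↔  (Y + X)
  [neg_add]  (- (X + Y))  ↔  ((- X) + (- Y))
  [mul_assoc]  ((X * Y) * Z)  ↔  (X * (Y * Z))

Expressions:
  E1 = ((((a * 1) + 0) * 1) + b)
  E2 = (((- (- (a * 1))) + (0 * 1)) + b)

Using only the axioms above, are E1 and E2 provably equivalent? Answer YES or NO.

YES

1. [mul_one →] (a * 1)  →  a;  E1 = (((a + 0) * 1) + b)
2. [add_zero →] (a + 0)  →  a;  E1 = ((a * 1) + b)
3. [mul_one →] (a * 1)  →  a;  E1 = (a + b)
4. [add_zero ←] a  →  (a + 0);  E1 = ((a + 0) + b)
5. [mul_one ←] 0  →  (0 * 1);  E1 = ((a + (0 * 1)) + b)
6. [neg_neg ←] a  →  (- (- a));  E1 = (((- (- a)) + (0 * 1)) + b)
7. [mul_one ←] a  →  (a * 1);  this is E2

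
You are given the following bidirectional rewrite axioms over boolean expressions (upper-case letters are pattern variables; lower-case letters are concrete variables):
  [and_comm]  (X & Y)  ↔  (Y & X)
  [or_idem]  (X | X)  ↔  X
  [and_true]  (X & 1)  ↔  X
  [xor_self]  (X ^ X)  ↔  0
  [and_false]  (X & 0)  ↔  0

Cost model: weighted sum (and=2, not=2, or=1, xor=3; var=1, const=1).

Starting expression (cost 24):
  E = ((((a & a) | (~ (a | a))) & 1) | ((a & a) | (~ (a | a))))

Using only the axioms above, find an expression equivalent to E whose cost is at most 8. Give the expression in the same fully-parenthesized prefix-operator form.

((a & a) | (~ a))   [cost 8]

step 1: and_true (→) rewrites (((a & a) | (~ (a | a))) & 1) into ((a & a) | (~ (a | a))), now (((a & a) | (~ (a | a))) | ((a & a) | (~ (a | a))))
step 2: or_idem (→) rewrites (((a & a) | (~ (a | a))) | ((a & a) | (~ (a | a)))) into ((a & a) | (~ (a | a)))
step 3: or_idem (→) rewrites (a | a) into a, reaching cost 8 (bound 8)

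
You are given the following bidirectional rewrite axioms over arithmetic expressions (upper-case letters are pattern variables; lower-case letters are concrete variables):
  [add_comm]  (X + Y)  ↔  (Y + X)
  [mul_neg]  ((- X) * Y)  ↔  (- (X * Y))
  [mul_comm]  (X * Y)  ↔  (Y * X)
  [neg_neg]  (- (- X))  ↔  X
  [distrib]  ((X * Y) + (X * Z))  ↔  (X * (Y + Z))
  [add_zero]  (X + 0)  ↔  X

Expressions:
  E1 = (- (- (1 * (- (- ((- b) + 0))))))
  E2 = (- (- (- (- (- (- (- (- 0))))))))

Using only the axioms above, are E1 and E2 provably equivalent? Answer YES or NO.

The axioms are sound identities: if E1 ↔* E2 then E1 and E2 evaluate identically under any assignment.
Under b=1: E1 evaluates to -1, E2 to 0. Distinct ⇒ no rewrite sequence connects them.

NO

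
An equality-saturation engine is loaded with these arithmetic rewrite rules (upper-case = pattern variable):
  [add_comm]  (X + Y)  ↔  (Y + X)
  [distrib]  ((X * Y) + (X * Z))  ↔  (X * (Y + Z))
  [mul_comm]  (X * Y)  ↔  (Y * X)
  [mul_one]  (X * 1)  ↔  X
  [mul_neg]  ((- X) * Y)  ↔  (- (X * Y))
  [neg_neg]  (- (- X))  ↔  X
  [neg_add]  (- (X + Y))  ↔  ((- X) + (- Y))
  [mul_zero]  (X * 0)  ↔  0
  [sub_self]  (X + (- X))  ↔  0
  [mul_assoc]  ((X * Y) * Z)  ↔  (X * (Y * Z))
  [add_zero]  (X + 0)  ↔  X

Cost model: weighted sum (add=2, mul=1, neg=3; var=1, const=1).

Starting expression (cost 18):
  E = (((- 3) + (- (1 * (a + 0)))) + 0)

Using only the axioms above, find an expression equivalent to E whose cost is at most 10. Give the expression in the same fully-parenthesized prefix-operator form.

((- 3) + (- a))   [cost 10]

(1) (((- 3) + (- (1 * (a + 0)))) + 0)  =[add_zero →]=  ((- 3) + (- (1 * (a + 0))))
(2) (1 * (a + 0))  =[mul_comm →]=  ((a + 0) * 1)    ⊢ ((- 3) + (- ((a + 0) * 1)))
(3) (a + 0)  =[add_zero →]=  a    ⊢ ((- 3) + (- (a * 1)))
(4) (a * 1)  =[mul_one →]=  a    ⊢ cost 10, within 10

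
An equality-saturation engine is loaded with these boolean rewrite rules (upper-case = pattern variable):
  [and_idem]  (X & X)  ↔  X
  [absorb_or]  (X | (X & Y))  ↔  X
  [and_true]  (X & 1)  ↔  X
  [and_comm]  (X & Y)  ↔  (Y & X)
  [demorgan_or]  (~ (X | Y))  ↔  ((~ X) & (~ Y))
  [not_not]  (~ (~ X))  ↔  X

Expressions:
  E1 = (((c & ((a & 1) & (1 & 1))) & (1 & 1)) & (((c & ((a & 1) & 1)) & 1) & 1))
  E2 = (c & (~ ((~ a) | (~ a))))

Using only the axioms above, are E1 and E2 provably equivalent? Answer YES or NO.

step 1: and_true (→) rewrites (((c & ((a & 1) & 1)) & 1) & 1) into ((c & ((a & 1) & 1)) & 1), now (((c & ((a & 1) & (1 & 1))) & (1 & 1)) & ((c & ((a & 1) & 1)) & 1))
step 2: and_true (→) rewrites (1 & 1) into 1, now (((c & ((a & 1) & (1 & 1))) & 1) & ((c & ((a & 1) & 1)) & 1))
step 3: and_true (→) rewrites (1 & 1) into 1, now (((c & ((a & 1) & 1)) & 1) & ((c & ((a & 1) & 1)) & 1))
step 4: and_idem (→) rewrites (((c & ((a & 1) & 1)) & 1) & ((c & ((a & 1) & 1)) & 1)) into ((c & ((a & 1) & 1)) & 1)
step 5: and_true (→) rewrites ((c & ((a & 1) & 1)) & 1) into (c & ((a & 1) & 1))
step 6: and_true (→) rewrites (a & 1) into a, now (c & (a & 1))
step 7: and_true (→) rewrites (a & 1) into a, now (c & a)
step 8: not_not (←) rewrites a into (~ (~ a)), now (c & (~ (~ a)))
step 9: and_idem (←) rewrites (~ (~ a)) into ((~ (~ a)) & (~ (~ a))), now (c & ((~ (~ a)) & (~ (~ a))))
step 10: demorgan_or (←) rewrites ((~ (~ a)) & (~ (~ a))) into (~ ((~ a) | (~ a))), which is E2

YES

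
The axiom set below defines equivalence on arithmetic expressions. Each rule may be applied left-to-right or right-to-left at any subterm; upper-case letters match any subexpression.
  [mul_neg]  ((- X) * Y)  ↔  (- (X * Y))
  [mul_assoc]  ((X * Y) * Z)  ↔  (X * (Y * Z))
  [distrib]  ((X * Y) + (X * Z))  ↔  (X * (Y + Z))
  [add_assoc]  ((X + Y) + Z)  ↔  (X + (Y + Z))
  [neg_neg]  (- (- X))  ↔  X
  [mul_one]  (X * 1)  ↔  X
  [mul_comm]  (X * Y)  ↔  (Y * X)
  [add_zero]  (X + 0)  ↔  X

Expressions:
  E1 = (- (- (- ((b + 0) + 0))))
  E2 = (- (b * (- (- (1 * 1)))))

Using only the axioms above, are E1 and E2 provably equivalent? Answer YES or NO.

step 1: add_zero (→) rewrites ((b + 0) + 0) into (b + 0), now (- (- (- (b + 0))))
step 2: neg_neg (→) rewrites (- (- (b + 0))) into (b + 0), now (- (b + 0))
step 3: add_zero (→) rewrites (b + 0) into b, now (- b)
step 4: mul_one (←) rewrites b into (b * 1), now (- (b * 1))
step 5: mul_one (←) rewrites 1 into (1 * 1), now (- (b * (1 * 1)))
step 6: neg_neg (←) rewrites (1 * 1) into (- (- (1 * 1))), which is E2

YES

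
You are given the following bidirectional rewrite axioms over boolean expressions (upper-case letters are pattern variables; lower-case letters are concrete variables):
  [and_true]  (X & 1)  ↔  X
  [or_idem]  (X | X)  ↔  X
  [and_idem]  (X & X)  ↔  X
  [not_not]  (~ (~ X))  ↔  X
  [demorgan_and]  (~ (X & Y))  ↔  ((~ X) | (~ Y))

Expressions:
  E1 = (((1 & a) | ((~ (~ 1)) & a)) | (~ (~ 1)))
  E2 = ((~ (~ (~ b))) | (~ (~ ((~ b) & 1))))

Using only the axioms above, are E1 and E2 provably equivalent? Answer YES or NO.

NO

The axioms are sound identities: if E1 ↔* E2 then E1 and E2 evaluate identically under any assignment.
Under a=0, b=1: E1 evaluates to 1, E2 to 0. Distinct ⇒ no rewrite sequence connects them.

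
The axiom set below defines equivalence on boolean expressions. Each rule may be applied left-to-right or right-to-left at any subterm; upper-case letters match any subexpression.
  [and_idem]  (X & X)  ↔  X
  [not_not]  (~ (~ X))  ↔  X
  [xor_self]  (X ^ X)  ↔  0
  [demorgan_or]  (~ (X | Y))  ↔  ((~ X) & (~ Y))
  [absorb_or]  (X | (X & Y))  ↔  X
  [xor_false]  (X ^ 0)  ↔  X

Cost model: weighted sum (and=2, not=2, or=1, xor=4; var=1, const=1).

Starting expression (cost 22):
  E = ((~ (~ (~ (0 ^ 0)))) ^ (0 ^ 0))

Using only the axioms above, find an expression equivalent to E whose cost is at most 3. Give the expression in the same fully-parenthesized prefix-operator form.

1. [not_not →] (~ (~ (0 ^ 0)))  →  (0 ^ 0);  E = ((~ (0 ^ 0)) ^ (0 ^ 0))
2. [xor_false →] (0 ^ 0)  →  0;  E = ((~ (0 ^ 0)) ^ 0)
3. [xor_false →] (0 ^ 0)  →  0;  E = ((~ 0) ^ 0)
4. [xor_false →] ((~ 0) ^ 0)  →  (~ 0);  cost 3 ≤ 3, done

(~ 0)   [cost 3]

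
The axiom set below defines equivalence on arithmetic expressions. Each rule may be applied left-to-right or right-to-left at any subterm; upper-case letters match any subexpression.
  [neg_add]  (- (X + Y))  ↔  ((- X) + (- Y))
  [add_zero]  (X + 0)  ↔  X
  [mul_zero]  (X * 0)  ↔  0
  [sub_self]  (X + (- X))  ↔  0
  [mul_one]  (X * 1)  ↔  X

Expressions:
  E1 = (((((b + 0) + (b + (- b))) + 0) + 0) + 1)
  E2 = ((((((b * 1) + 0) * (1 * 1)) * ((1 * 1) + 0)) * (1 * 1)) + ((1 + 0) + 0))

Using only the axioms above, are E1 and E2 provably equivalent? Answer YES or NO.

YES

1. [add_zero →] (((b + 0) + (b + (- b))) + 0)  →  ((b + 0) + (b + (- b)));  E1 = ((((b + 0) + (b + (- b))) + 0) + 1)
2. [sub_self →] (b + (- b))  →  0;  E1 = ((((b + 0) + 0) + 0) + 1)
3. [add_zero →] (((b + 0) + 0) + 0)  →  ((b + 0) + 0);  E1 = (((b + 0) + 0) + 1)
4. [add_zero →] ((b + 0) + 0)  →  (b + 0);  E1 = ((b + 0) + 1)
5. [add_zero →] (b + 0)  →  b;  E1 = (b + 1)
6. [mul_one ←] b  →  (b * 1);  E1 = ((b * 1) + 1)
7. [mul_one ←] b  →  (b * 1);  E1 = (((b * 1) * 1) + 1)
8. [add_zero ←] 1  →  (1 + 0);  E1 = (((b * 1) * 1) + (1 + 0))
9. [mul_one ←] b  →  (b * 1);  E1 = ((((b * 1) * 1) * 1) + (1 + 0))
10. [add_zero ←] 1  →  (1 + 0);  E1 = ((((b * 1) * 1) * 1) + ((1 + 0) + 0))
11. [mul_one ←] 1  →  (1 * 1);  E1 = ((((b * (1 * 1)) * 1) * 1) + ((1 + 0) + 0))
12. [add_zero ←] b  →  (b + 0);  E1 = (((((b + 0) * (1 * 1)) * 1) * 1) + ((1 + 0) + 0))
13. [mul_one ←] 1  →  (1 * 1);  E1 = (((((b + 0) * (1 * 1)) * (1 * 1)) * 1) + ((1 + 0) + 0))
14. [add_zero ←] (1 * 1)  →  ((1 * 1) + 0);  E1 = (((((b + 0) * (1 * 1)) * ((1 * 1) + 0)) * 1) + ((1 + 0) + 0))
15. [mul_one ←] 1  →  (1 * 1);  E1 = (((((b + 0) * (1 * 1)) * ((1 * 1) + 0)) * (1 * 1)) + ((1 + 0) + 0))
16. [mul_one ←] b  →  (b * 1);  this is E2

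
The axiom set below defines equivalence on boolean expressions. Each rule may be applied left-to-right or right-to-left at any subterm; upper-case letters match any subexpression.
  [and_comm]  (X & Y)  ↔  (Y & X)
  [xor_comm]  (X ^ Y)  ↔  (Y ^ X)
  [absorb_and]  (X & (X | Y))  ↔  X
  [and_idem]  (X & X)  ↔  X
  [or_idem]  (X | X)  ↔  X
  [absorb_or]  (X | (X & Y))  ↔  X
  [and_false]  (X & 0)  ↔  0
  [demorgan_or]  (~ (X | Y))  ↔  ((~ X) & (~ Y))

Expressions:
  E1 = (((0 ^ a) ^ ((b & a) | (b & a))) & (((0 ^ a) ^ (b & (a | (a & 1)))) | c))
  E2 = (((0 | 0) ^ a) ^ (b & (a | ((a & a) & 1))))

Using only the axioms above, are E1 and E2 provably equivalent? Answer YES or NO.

YES

step 1: absorb_or (→) rewrites (a | (a & 1)) into a, now (((0 ^ a) ^ ((b & a) | (b & a))) & (((0 ^ a) ^ (b & a)) | c))
step 2: or_idem (→) rewrites ((b & a) | (b & a)) into (b & a), now (((0 ^ a) ^ (b & a)) & (((0 ^ a) ^ (b & a)) | c))
step 3: absorb_and (→) rewrites (((0 ^ a) ^ (b & a)) & (((0 ^ a) ^ (b & a)) | c)) into ((0 ^ a) ^ (b & a))
step 4: or_idem (←) rewrites 0 into (0 | 0), now (((0 | 0) ^ a) ^ (b & a))
step 5: absorb_or (←) rewrites a into (a | (a & 1)), now (((0 | 0) ^ a) ^ (b & (a | (a & 1))))
step 6: and_idem (←) rewrites a into (a & a), which is E2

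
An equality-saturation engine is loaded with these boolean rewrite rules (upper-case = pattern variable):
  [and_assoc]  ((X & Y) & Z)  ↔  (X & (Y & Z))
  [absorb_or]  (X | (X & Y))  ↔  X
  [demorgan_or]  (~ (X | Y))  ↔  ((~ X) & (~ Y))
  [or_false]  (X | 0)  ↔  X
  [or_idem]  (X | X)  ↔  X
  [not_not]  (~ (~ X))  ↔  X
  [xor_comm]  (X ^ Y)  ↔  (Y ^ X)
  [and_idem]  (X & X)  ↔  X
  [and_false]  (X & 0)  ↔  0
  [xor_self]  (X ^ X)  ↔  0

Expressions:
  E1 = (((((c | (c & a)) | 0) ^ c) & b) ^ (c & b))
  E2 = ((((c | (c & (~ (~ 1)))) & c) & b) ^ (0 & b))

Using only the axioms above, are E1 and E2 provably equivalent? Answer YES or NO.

YES

(1) (c | (c & a))  =[absorb_or →]=  c    ⊢ ((((c | 0) ^ c) & b) ^ (c & b))
(2) (c | 0)  =[or_false →]=  c    ⊢ (((c ^ c) & b) ^ (c & b))
(3) (c ^ c)  =[xor_self →]=  0    ⊢ ((0 & b) ^ (c & b))
(4) ((0 & b) ^ (c & b))  =[xor_comm →]=  ((c & b) ^ (0 & b))
(5) c  =[and_idem ←]=  (c & c)    ⊢ (((c & c) & b) ^ (0 & b))
(6) c  =[absorb_or ←]=  (c | (c & 1))    ⊢ ((((c | (c & 1)) & c) & b) ^ (0 & b))
(7) 1  =[not_not ←]=  (~ (~ 1))    ⊢ E2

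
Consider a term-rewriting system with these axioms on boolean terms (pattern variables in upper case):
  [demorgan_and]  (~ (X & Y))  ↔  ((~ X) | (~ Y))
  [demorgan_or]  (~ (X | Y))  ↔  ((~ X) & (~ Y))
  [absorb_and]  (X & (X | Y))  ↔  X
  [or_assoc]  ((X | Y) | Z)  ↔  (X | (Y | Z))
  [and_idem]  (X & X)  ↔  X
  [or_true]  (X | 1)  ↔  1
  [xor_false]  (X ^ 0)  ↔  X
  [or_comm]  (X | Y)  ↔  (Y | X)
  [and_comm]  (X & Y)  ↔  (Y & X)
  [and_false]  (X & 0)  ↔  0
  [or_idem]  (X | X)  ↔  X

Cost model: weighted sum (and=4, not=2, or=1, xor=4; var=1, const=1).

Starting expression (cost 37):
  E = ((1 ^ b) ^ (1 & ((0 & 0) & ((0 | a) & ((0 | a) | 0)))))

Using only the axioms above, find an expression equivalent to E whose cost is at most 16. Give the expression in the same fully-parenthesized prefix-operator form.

1. [and_idem →] (0 & 0)  →  0;  E = ((1 ^ b) ^ (1 & (0 & ((0 | a) & ((0 | a) | 0)))))
2. [absorb_and →] ((0 | a) & ((0 | a) | 0))  →  (0 | a);  E = ((1 ^ b) ^ (1 & (0 & (0 | a))))
3. [absorb_and →] (0 & (0 | a))  →  0;  cost 16 ≤ 16, done

((1 ^ b) ^ (1 & 0))   [cost 16]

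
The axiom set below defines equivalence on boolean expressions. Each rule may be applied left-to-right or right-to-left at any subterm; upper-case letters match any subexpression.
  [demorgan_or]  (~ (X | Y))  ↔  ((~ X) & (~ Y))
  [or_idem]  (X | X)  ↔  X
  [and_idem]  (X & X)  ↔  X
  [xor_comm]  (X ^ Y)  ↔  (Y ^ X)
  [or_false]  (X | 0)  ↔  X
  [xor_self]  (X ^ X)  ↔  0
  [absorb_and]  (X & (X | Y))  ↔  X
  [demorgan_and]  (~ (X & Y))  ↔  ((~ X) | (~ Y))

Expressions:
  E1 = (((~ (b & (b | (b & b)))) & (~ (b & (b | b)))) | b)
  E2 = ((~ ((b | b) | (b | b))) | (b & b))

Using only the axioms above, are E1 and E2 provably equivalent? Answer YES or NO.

1. [and_idem →] (b & b)  →  b;  E1 = (((~ (b & (b | b))) & (~ (b & (b | b)))) | b)
2. [and_idem →] ((~ (b & (b | b))) & (~ (b & (b | b))))  →  (~ (b & (b | b)));  E1 = ((~ (b & (b | b))) | b)
3. [absorb_and →] (b & (b | b))  →  b;  E1 = ((~ b) | b)
4. [or_idem ←] b  →  (b | b);  E1 = ((~ (b | b)) | b)
5. [or_idem ←] (b | b)  →  ((b | b) | (b | b));  E1 = ((~ ((b | b) | (b | b))) | b)
6. [and_idem ←] b  →  (b & b);  this is E2

YES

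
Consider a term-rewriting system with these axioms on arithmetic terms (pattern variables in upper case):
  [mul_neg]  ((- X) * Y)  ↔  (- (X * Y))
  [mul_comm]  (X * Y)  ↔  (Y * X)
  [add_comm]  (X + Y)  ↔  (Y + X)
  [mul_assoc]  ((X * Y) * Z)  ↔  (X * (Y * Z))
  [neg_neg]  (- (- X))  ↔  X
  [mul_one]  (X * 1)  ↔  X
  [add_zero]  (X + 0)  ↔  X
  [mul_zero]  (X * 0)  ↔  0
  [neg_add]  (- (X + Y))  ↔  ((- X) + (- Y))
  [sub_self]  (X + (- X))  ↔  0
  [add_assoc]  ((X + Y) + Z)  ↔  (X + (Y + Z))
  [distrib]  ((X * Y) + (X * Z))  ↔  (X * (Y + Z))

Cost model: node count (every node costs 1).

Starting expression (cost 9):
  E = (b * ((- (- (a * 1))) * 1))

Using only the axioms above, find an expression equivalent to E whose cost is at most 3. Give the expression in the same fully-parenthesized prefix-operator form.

(1) ((- (- (a * 1))) * 1)  =[mul_one →]=  (- (- (a * 1)))    ⊢ (b * (- (- (a * 1))))
(2) (a * 1)  =[mul_one →]=  a    ⊢ (b * (- (- a)))
(3) (- (- a))  =[neg_neg →]=  a    ⊢ cost 3, within 3

(b * a)   [cost 3]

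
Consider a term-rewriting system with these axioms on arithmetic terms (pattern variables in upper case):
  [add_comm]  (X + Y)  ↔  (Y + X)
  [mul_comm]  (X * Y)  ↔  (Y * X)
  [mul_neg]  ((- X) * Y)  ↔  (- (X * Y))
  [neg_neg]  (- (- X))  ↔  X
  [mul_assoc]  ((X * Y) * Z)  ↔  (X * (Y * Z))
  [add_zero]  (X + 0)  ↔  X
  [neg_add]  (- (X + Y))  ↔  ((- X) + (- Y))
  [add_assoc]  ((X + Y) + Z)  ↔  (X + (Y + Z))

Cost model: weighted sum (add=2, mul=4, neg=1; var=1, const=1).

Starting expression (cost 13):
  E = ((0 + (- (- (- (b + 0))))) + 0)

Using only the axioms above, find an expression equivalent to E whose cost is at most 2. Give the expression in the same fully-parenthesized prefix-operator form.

(- b)   [cost 2]

step 1: add_zero (→) rewrites ((0 + (- (- (- (b + 0))))) + 0) into (0 + (- (- (- (b + 0)))))
step 2: add_zero (→) rewrites (b + 0) into b, now (0 + (- (- (- b))))
step 3: neg_neg (→) rewrites (- (- (- b))) into (- b), now (0 + (- b))
step 4: add_comm (→) rewrites (0 + (- b)) into ((- b) + 0)
step 5: add_zero (→) rewrites ((- b) + 0) into (- b), reaching cost 2 (bound 2)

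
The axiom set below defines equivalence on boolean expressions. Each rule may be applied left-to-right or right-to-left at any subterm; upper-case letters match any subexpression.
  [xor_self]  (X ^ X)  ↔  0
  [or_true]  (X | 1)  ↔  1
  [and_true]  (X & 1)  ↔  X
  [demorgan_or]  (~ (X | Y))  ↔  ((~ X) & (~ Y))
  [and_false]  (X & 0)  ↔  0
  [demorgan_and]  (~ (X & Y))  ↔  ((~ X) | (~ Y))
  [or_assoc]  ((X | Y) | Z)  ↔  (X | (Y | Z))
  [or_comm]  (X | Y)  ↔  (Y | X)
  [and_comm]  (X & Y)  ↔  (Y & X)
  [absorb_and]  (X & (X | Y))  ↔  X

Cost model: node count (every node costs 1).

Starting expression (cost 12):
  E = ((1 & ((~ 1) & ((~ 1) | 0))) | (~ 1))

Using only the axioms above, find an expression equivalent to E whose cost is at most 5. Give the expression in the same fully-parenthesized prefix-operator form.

(1) (1 & ((~ 1) & ((~ 1) | 0)))  =[and_comm →]=  (((~ 1) & ((~ 1) | 0)) & 1)    ⊢ ((((~ 1) & ((~ 1) | 0)) & 1) | (~ 1))
(2) ((~ 1) & ((~ 1) | 0))  =[absorb_and →]=  (~ 1)    ⊢ (((~ 1) & 1) | (~ 1))
(3) ((~ 1) & 1)  =[and_true →]=  (~ 1)    ⊢ cost 5, within 5

((~ 1) | (~ 1))   [cost 5]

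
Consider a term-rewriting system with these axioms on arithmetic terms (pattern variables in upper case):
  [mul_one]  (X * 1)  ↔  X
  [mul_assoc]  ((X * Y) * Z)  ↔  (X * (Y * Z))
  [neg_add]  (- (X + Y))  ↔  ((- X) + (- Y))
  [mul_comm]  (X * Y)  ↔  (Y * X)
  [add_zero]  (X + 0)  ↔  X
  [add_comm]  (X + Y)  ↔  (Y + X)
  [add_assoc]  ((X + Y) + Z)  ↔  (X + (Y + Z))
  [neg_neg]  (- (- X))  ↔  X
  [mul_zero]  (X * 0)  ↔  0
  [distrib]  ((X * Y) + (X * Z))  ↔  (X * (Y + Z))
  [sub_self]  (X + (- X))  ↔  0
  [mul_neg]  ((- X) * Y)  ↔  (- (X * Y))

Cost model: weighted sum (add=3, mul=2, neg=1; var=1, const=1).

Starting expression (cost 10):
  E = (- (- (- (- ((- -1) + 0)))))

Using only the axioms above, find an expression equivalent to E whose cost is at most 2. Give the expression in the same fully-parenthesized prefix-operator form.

1. [neg_neg →] (- (- (- (- ((- -1) + 0)))))  →  (- (- ((- -1) + 0)))
2. [add_zero →] ((- -1) + 0)  →  (- -1);  E = (- (- (- -1)))
3. [neg_neg →] (- (- (- -1)))  →  (- -1);  cost 2 ≤ 2, done

(- -1)   [cost 2]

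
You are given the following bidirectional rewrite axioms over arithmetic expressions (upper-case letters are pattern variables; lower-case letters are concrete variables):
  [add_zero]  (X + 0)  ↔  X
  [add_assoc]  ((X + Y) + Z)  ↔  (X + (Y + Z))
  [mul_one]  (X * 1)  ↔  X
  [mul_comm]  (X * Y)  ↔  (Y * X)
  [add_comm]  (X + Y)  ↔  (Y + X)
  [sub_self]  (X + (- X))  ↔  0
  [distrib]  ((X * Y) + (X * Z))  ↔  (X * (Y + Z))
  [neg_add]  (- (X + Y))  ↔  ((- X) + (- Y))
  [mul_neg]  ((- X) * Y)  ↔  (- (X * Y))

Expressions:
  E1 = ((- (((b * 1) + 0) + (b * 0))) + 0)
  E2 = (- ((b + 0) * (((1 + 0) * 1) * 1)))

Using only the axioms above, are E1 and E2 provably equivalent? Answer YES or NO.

YES

step 1: add_zero (→) rewrites ((b * 1) + 0) into (b * 1), now ((- ((b * 1) + (b * 0))) + 0)
step 2: distrib (→) rewrites ((b * 1) + (b * 0)) into (b * (1 + 0)), now ((- (b * (1 + 0))) + 0)
step 3: add_zero (→) rewrites ((- (b * (1 + 0))) + 0) into (- (b * (1 + 0)))
step 4: add_zero (→) rewrites (1 + 0) into 1, now (- (b * 1))
step 5: mul_one (→) rewrites (b * 1) into b, now (- b)
step 6: add_zero (←) rewrites b into (b + 0), now (- (b + 0))
step 7: mul_one (←) rewrites (b + 0) into ((b + 0) * 1), now (- ((b + 0) * 1))
step 8: add_zero (←) rewrites 1 into (1 + 0), now (- ((b + 0) * (1 + 0)))
step 9: mul_one (←) rewrites (1 + 0) into ((1 + 0) * 1), now (- ((b + 0) * ((1 + 0) * 1)))
step 10: mul_one (←) rewrites (1 + 0) into ((1 + 0) * 1), which is E2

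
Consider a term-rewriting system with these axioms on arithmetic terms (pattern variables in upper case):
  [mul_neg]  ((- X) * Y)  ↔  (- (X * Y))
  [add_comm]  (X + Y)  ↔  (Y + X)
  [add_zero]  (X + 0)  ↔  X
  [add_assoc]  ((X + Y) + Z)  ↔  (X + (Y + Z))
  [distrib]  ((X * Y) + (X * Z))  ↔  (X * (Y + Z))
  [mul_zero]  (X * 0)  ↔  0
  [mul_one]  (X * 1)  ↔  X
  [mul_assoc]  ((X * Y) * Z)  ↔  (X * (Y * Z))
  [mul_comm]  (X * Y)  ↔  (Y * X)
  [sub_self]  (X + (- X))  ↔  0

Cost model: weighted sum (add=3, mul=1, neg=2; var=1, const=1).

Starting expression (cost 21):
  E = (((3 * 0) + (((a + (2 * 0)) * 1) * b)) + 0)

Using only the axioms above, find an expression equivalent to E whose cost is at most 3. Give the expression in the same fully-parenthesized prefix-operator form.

(a * b)   [cost 3]

step 1: mul_one (→) rewrites ((a + (2 * 0)) * 1) into (a + (2 * 0)), now (((3 * 0) + ((a + (2 * 0)) * b)) + 0)
step 2: mul_zero (→) rewrites (2 * 0) into 0, now (((3 * 0) + ((a + 0) * b)) + 0)
step 3: add_comm (→) rewrites ((3 * 0) + ((a + 0) * b)) into (((a + 0) * b) + (3 * 0)), now ((((a + 0) * b) + (3 * 0)) + 0)
step 4: add_zero (→) rewrites ((((a + 0) * b) + (3 * 0)) + 0) into (((a + 0) * b) + (3 * 0))
step 5: mul_comm (→) rewrites ((a + 0) * b) into (b * (a + 0)), now ((b * (a + 0)) + (3 * 0))
step 6: add_zero (→) rewrites (a + 0) into a, now ((b * a) + (3 * 0))
step 7: mul_comm (→) rewrites (b * a) into (a * b), now ((a * b) + (3 * 0))
step 8: mul_zero (→) rewrites (3 * 0) into 0, now ((a * b) + 0)
step 9: add_zero (→) rewrites ((a * b) + 0) into (a * b), reaching cost 3 (bound 3)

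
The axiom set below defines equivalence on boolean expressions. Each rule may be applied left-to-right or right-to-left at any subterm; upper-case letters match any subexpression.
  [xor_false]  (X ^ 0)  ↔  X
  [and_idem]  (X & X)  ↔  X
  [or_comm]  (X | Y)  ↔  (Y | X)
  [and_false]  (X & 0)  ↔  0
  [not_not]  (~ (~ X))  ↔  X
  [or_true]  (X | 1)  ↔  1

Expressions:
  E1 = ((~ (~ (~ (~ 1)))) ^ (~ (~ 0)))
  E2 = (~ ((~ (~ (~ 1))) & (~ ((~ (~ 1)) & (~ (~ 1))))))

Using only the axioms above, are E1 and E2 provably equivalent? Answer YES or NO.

(1) (~ (~ 0))  =[not_not →]=  0    ⊢ ((~ (~ (~ (~ 1)))) ^ 0)
(2) (~ (~ (~ (~ 1))))  =[not_not →]=  (~ (~ 1))    ⊢ ((~ (~ 1)) ^ 0)
(3) ((~ (~ 1)) ^ 0)  =[xor_false →]=  (~ (~ 1))
(4) (~ (~ 1))  =[not_not ←]=  (~ (~ (~ (~ 1))))
(5) (~ (~ (~ 1)))  =[and_idem ←]=  ((~ (~ (~ 1))) & (~ (~ (~ 1))))    ⊢ (~ ((~ (~ (~ 1))) & (~ (~ (~ 1)))))
(6) (~ (~ 1))  =[and_idem ←]=  ((~ (~ 1)) & (~ (~ 1)))    ⊢ E2

YES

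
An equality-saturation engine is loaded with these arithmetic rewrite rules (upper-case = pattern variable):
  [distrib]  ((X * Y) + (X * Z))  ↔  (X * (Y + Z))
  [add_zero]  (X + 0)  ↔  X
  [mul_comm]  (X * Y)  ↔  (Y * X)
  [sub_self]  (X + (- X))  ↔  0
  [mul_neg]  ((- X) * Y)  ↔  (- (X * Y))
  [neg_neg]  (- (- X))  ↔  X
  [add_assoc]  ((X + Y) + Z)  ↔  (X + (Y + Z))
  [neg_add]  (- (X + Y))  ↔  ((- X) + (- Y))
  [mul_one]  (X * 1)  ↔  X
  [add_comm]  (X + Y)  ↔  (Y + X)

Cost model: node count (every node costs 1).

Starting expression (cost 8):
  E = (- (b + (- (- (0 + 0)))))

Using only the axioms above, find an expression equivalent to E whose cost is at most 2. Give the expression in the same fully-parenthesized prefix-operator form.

1. [neg_neg →] (- (- (0 + 0)))  →  (0 + 0);  E = (- (b + (0 + 0)))
2. [add_zero →] (0 + 0)  →  0;  E = (- (b + 0))
3. [add_zero →] (b + 0)  →  b;  cost 2 ≤ 2, done

(- b)   [cost 2]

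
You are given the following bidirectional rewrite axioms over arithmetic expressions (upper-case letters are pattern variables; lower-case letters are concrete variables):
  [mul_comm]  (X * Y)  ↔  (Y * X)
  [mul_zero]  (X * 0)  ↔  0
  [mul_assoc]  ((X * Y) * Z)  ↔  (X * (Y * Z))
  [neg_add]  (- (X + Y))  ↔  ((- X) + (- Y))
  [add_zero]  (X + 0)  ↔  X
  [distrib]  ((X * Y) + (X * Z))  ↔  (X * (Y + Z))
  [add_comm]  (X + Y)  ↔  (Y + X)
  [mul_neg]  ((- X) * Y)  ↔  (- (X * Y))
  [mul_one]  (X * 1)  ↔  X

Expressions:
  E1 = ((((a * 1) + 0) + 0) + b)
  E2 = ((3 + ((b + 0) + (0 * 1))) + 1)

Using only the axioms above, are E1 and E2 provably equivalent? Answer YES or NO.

NO

All listed rules preserve value, hence provable equivalence implies equal values everywhere; look for a separating assignment.
a=0, b=0 gives E1 ↦ 0, E2 ↦ 4; values differ ⇒ not provably equivalent.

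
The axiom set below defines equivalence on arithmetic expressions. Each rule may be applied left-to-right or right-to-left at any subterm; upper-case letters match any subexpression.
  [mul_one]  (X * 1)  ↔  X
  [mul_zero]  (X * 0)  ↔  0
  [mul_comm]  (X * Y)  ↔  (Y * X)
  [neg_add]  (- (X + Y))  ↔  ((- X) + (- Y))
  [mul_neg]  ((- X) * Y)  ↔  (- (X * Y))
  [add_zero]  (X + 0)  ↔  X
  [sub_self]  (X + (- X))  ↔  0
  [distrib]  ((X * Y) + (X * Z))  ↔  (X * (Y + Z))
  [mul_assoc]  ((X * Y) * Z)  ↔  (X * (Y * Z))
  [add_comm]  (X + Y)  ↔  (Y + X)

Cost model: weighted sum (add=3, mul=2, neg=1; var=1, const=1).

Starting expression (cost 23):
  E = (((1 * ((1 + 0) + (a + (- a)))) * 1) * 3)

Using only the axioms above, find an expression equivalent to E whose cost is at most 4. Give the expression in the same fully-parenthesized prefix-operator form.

step 1: sub_self (→) rewrites (a + (- a)) into 0, now (((1 * ((1 + 0) + 0)) * 1) * 3)
step 2: add_zero (→) rewrites ((1 + 0) + 0) into (1 + 0), now (((1 * (1 + 0)) * 1) * 3)
step 3: add_zero (→) rewrites (1 + 0) into 1, now (((1 * 1) * 1) * 3)
step 4: mul_one (→) rewrites (1 * 1) into 1, now ((1 * 1) * 3)
step 5: mul_one (→) rewrites (1 * 1) into 1, reaching cost 4 (bound 4)

(1 * 3)   [cost 4]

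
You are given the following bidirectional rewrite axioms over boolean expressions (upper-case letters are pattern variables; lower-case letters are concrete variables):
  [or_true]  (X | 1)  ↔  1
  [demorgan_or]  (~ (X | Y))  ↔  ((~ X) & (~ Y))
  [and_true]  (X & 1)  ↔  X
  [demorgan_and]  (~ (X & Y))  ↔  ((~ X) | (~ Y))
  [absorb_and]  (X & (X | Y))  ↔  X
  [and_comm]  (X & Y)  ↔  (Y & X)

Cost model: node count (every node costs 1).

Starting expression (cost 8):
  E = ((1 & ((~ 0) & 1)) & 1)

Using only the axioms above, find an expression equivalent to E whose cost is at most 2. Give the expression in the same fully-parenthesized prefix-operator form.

1. [and_true →] ((~ 0) & 1)  →  (~ 0);  E = ((1 & (~ 0)) & 1)
2. [and_comm →] (1 & (~ 0))  →  ((~ 0) & 1);  E = (((~ 0) & 1) & 1)
3. [and_true →] ((~ 0) & 1)  →  (~ 0);  E = ((~ 0) & 1)
4. [and_true →] ((~ 0) & 1)  →  (~ 0);  cost 2 ≤ 2, done

(~ 0)   [cost 2]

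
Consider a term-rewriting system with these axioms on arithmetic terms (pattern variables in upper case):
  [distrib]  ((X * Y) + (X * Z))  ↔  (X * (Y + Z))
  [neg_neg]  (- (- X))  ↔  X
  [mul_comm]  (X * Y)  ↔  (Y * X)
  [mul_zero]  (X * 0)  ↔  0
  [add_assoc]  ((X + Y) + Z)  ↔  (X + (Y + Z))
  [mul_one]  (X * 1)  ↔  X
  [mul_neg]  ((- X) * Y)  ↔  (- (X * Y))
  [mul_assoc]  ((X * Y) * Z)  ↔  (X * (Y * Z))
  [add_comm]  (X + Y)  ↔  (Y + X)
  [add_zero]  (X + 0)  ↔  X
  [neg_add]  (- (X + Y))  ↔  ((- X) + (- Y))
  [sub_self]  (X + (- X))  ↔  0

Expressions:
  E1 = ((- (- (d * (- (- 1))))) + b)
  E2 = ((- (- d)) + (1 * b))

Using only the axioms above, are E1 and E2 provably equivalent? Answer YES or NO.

1. [neg_neg →] (- (- (d * (- (- 1)))))  →  (d * (- (- 1)));  E1 = ((d * (- (- 1))) + b)
2. [neg_neg →] (- (- 1))  →  1;  E1 = ((d * 1) + b)
3. [mul_one →] (d * 1)  →  d;  E1 = (d + b)
4. [neg_neg ←] d  →  (- (- d));  E1 = ((- (- d)) + b)
5. [mul_one ←] b  →  (b * 1);  E1 = ((- (- d)) + (b * 1))
6. [mul_comm →] (b * 1)  →  (1 * b);  this is E2

YES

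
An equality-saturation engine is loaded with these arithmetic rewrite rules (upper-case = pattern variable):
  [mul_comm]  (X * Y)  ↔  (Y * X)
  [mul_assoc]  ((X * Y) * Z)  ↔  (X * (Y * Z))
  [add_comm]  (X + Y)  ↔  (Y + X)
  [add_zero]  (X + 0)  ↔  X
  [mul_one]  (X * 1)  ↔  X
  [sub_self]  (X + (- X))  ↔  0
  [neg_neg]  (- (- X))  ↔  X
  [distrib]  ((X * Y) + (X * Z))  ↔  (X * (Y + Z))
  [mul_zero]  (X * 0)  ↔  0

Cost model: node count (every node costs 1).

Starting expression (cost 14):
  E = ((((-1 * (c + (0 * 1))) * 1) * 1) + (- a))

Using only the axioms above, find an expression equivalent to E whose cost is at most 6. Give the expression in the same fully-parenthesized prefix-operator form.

1. [mul_one →] (((-1 * (c + (0 * 1))) * 1) * 1)  →  ((-1 * (c + (0 * 1))) * 1);  E = (((-1 * (c + (0 * 1))) * 1) + (- a))
2. [mul_one →] (0 * 1)  →  0;  E = (((-1 * (c + 0)) * 1) + (- a))
3. [mul_one →] ((-1 * (c + 0)) * 1)  →  (-1 * (c + 0));  E = ((-1 * (c + 0)) + (- a))
4. [add_zero →] (c + 0)  →  c;  cost 6 ≤ 6, done

((-1 * c) + (- a))   [cost 6]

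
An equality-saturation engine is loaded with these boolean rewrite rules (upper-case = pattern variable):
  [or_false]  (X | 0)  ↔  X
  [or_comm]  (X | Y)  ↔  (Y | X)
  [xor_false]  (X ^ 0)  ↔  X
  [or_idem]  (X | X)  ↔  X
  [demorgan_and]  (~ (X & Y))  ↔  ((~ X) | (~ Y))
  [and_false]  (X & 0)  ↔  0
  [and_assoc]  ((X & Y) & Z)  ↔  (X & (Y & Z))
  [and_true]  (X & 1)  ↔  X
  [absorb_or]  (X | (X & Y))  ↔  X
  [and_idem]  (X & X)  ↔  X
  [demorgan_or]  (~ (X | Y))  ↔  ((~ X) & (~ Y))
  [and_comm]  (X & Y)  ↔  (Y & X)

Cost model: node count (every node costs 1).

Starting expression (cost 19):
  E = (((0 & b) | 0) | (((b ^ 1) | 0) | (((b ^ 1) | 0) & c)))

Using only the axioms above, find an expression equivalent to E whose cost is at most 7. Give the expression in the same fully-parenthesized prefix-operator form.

((0 & b) | (b ^ 1))   [cost 7]

1. [absorb_or →] (((b ^ 1) | 0) | (((b ^ 1) | 0) & c))  →  ((b ^ 1) | 0);  E = (((0 & b) | 0) | ((b ^ 1) | 0))
2. [or_false →] ((0 & b) | 0)  →  (0 & b);  E = ((0 & b) | ((b ^ 1) | 0))
3. [or_false →] ((b ^ 1) | 0)  →  (b ^ 1);  cost 7 ≤ 7, done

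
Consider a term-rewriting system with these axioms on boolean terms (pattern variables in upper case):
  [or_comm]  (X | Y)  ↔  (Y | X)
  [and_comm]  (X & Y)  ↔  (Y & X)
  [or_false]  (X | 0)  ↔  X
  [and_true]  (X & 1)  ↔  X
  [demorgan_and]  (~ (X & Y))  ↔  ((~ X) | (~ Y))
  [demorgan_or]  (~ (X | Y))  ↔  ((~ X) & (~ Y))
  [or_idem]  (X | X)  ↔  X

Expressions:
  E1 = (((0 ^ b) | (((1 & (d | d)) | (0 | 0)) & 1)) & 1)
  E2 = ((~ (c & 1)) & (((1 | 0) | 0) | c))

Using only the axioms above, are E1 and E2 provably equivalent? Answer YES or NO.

NO

All listed rules preserve value, hence provable equivalence implies equal values everywhere; look for a separating assignment.
b=0, c=0, d=0 gives E1 ↦ 0, E2 ↦ 1; values differ ⇒ not provably equivalent.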